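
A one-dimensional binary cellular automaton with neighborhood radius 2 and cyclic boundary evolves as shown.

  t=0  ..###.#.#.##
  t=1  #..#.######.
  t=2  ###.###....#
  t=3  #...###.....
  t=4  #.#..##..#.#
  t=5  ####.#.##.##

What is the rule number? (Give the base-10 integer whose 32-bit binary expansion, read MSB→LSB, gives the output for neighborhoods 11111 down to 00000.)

  [31] ##### => .  t=1,i=7
  [30] ####. => .  t=1,i=9
  [29] ###.# => .  t=0,i=4
  [28] ###.. => #  t=2,i=6
  [27] ##.## => .  t=2,i=3
  [26] ##.#. => #  t=0,i=5
  [25] ##..# => #  t=0,i=0
  [24] ##... => .  t=2,i=7
  [23] #.### => #  t=1,i=5
  [22] #.##. => #  t=0,i=10
  [21] #.#.# => #  t=0,i=6
  [20] #.#.. => #  t=1,i=0
  [19] #..## => .  t=0,i=1
  [18] #..#. => #  t=1,i=2
  [17] #...# => #  t=3,i=2
  [16] #.... => .  t=2,i=8
  [15] .#### => #  t=1,i=6
  [14] .###. => #  t=0,i=3
  [13] .##.# => #  t=4,i=0
  [12] .##.. => .  t=0,i=11
  [11] .#.## => #  t=0,i=9
  [10] .#.#. => #  t=0,i=7
  [9] .#..# => #  t=1,i=1
  [8] .#... => .  t=3,i=1
  [7] ..### => .  t=0,i=2
  [6] ..##. => #  t=4,i=5
  [5] ..#.# => .  t=1,i=3
  [4] ..#.. => #  t=3,i=0
  [3] ...## => .  t=2,i=10
  [2] ...#. => #  t=3,i=11
  [1] ....# => .  t=2,i=9
  [0] ..... => #  t=3,i=9
  bits 00010110111101101110111001010101 = 385281621

385281621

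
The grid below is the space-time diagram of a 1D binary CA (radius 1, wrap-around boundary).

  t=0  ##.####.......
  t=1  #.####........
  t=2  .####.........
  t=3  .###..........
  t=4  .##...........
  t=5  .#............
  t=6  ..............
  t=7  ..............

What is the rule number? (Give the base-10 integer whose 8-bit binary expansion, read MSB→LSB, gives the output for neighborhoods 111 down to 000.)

168

  [7] ### => #  t=0,i=4
  [6] ##. => .  t=0,i=1
  [5] #.# => #  t=0,i=2
  [4] #.. => .  t=0,i=7
  [3] .## => #  t=0,i=0
  [2] .#. => .  t=1,i=0
  [1] ..# => .  t=0,i=13
  [0] ... => .  t=0,i=8
  bits 10101000 = 168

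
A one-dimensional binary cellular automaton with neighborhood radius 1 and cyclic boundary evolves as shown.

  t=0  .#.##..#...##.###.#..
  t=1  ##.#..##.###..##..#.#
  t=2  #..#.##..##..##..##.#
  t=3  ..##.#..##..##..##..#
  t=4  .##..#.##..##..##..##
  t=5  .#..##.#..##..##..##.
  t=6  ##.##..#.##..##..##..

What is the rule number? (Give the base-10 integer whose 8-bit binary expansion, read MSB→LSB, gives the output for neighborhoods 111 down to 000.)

  ###|#  b7=1 t=0,i=15
  ##.|.  b6=0 t=0,i=4
  #.#|.  b5=0 t=0,i=2
  #..|.  b4=0 t=0,i=5
  .##|#  b3=1 t=0,i=3
  .#.|#  b2=1 t=0,i=1
  ..#|#  b1=1 t=0,i=0
  ...|#  b0=1 t=0,i=9
  bits 10001111 = 143

143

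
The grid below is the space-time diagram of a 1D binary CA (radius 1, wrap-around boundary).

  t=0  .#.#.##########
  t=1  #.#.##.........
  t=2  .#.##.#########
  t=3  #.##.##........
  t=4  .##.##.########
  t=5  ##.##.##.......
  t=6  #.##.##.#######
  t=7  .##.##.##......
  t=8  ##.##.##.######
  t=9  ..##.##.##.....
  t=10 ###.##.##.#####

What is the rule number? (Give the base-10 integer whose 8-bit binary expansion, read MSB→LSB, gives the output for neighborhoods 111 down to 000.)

  nb ###: next=.  (t=0,i=6, bit7=0)
  nb ##.: next=.  (t=0,i=14, bit6=0)
  nb #.#: next=#  (t=0,i=0, bit5=1)
  nb #..: next=#  (t=1,i=6, bit4=1)
  nb .##: next=#  (t=0,i=5, bit3=1)
  nb .#.: next=.  (t=0,i=1, bit2=0)
  nb ..#: next=#  (t=1,i=14, bit1=1)
  nb ...: next=#  (t=1,i=7, bit0=1)
  bits 00111011 = 59

59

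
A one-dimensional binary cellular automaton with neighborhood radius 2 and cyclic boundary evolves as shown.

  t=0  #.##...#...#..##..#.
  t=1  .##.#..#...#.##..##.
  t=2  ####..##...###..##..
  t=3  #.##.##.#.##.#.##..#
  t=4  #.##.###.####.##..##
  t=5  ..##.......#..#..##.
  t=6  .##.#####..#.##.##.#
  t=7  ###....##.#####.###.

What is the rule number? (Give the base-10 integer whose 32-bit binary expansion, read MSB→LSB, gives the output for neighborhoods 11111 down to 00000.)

1431120121

  nb #####: next=.  (t=6,i=6, bit31=0)
  nb ####.: next=#  (t=2,i=2, bit30=1)
  nb ###.#: next=.  (t=4,i=0, bit29=0)
  nb ###..: next=#  (t=2,i=3, bit28=1)
  nb ##.##: next=.  (t=3,i=1, bit27=0)
  nb ##.#.: next=#  (t=1,i=3, bit26=1)
  nb ##..#: next=.  (t=0,i=16, bit25=0)
  nb ##...: next=#  (t=0,i=4, bit24=1)
  nb #.###: next=.  (t=4,i=5, bit23=0)
  nb #.##.: next=#  (t=0,i=2, bit22=1)
  nb #.#.#: next=.  (t=0,i=0, bit21=0)
  nb #.#..: next=.  (t=1,i=4, bit20=0)
  nb #..##: next=#  (t=0,i=13, bit19=1)
  nb #..#.: next=#  (t=0,i=17, bit18=1)
  nb #...#: next=.  (t=0,i=5, bit17=0)
  nb #....: next=#  (t=5,i=5, bit16=1)
  nb .####: next=.  (t=2,i=1, bit15=0)
  nb .###.: next=.  (t=2,i=12, bit14=0)
  nb .##.#: next=#  (t=1,i=2, bit13=1)
  nb .##..: next=.  (t=0,i=3, bit12=0)
  nb .#.##: next=#  (t=0,i=1, bit11=1)
  nb .#.#.: next=.  (t=0,i=19, bit10=0)
  nb .#..#: next=.  (t=0,i=12, bit9=0)
  nb .#...: next=.  (t=0,i=8, bit8=0)
  nb ..###: next=#  (t=2,i=0, bit7=1)
  nb ..##.: next=#  (t=0,i=14, bit6=1)
  nb ..#.#: next=#  (t=0,i=18, bit5=1)
  nb ..#..: next=#  (t=0,i=7, bit4=1)
  nb ...##: next=#  (t=2,i=10, bit3=1)
  nb ...#.: next=.  (t=0,i=6, bit2=0)
  nb ....#: next=.  (t=5,i=9, bit1=0)
  nb .....: next=#  (t=5,i=6, bit0=1)
  bits 01010101010011010010100011111001 = 1431120121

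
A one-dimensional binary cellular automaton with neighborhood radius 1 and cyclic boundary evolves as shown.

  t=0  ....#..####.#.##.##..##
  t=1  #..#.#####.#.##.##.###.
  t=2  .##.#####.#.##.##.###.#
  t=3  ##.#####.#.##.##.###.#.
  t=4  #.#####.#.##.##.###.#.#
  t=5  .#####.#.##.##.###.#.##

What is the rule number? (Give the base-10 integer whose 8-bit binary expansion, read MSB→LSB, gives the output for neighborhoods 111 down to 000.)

  ### -> #   bit 7 = 1  t=0,i=8
  ##. -> .   bit 6 = 0  t=0,i=10
  #.# -> #   bit 5 = 1  t=0,i=11
  #.. -> #   bit 4 = 1  t=0,i=0
  .## -> #   bit 3 = 1  t=0,i=7
  .#. -> .   bit 2 = 0  t=0,i=4
  ..# -> #   bit 1 = 1  t=0,i=3
  ... -> .   bit 0 = 0  t=0,i=1
  bits 10111010 = 186

186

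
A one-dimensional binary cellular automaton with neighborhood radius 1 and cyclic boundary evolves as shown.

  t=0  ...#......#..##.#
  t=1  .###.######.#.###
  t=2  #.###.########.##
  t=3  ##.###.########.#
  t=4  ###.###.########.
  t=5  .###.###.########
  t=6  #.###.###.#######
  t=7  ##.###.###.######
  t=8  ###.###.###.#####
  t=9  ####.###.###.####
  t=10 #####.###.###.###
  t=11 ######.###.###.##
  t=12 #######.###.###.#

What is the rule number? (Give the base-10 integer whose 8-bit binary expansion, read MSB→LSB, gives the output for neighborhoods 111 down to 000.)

231

  ###|#  b7=1 t=1,i=2
  ##.|#  b6=1 t=0,i=14
  #.#|#  b5=1 t=0,i=15
  #..|.  b4=0 t=0,i=0
  .##|.  b3=0 t=0,i=13
  .#.|#  b2=1 t=0,i=3
  ..#|#  b1=1 t=0,i=2
  ...|#  b0=1 t=0,i=1
  bits 11100111 = 231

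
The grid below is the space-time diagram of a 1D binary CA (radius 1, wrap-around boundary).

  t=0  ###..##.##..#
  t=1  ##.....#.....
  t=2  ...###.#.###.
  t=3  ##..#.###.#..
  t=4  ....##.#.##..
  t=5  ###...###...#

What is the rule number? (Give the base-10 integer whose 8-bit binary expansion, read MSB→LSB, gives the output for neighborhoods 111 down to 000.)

  [7] ### => #  t=0,i=0
  [6] ##. => .  t=0,i=2
  [5] #.# => #  t=0,i=7
  [4] #.. => .  t=0,i=3
  [3] .## => .  t=0,i=5
  [2] .#. => #  t=1,i=7
  [1] ..# => .  t=0,i=4
  [0] ... => #  t=1,i=3
  bits 10100101 = 165

165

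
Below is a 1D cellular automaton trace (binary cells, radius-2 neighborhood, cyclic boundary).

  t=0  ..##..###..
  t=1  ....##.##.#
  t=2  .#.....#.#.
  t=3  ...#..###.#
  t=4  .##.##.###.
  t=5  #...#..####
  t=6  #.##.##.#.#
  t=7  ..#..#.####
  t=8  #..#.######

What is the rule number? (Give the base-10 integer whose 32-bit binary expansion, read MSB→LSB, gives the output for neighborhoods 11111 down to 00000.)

1995165220

  #####|.  b31=0 t=5,i=9
  ####.|#  b30=1 t=5,i=10
  ###.#|#  b29=1 t=3,i=8
  ###..|#  b28=1 t=0,i=8
  ##.##|.  b27=0 t=1,i=6
  ##.#.|#  b26=1 t=1,i=9
  ##..#|#  b25=1 t=0,i=4
  ##...|.  b24=0 t=0,i=9
  #.###|#  b23=1 t=4,i=7
  #.##.|#  b22=1 t=1,i=7
  #.#.#|#  b21=1 t=6,i=8
  #.#..|.  b20=0 t=1,i=10
  #..##|#  b19=1 t=0,i=5
  #..#.|.  b18=0 t=2,i=0
  #...#|#  b17=1 t=3,i=1
  #....|#  b16=1 t=0,i=10
  .####|#  b15=1 t=5,i=8
  .###.|#  b14=1 t=0,i=7
  .##.#|.  b13=0 t=1,i=5
  .##..|.  b12=0 t=0,i=3
  .#.##|#  b11=1 t=6,i=9
  .#.#.|#  b10=1 t=2,i=8
  .#..#|#  b9=1 t=2,i=10
  .#...|.  b8=0 t=1,i=0
  ..###|.  b7=0 t=0,i=6
  ..##.|.  b6=0 t=0,i=2
  ..#.#|#  b5=1 t=2,i=7
  ..#..|.  b4=0 t=2,i=1
  ...##|.  b3=0 t=0,i=1
  ...#.|#  b2=1 t=2,i=6
  ....#|.  b1=0 t=0,i=0
  .....|.  b0=0 t=2,i=4
  bits 01110110111010111100111000100100 = 1995165220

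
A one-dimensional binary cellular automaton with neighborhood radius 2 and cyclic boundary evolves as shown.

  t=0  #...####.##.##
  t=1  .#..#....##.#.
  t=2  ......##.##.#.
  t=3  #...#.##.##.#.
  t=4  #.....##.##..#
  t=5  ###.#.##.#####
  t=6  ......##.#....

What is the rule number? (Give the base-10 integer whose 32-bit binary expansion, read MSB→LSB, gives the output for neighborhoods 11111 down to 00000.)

64566466

  #####|.  b31=0 t=5,i=0
  ####.|.  b30=0 t=0,i=6
  ###.#|.  b29=0 t=0,i=7
  ###..|.  b28=0 t=0,i=0
  ##.##|.  b27=0 t=0,i=8
  ##.#.|.  b26=0 t=1,i=11
  ##..#|#  b25=1 t=4,i=11
  ##...|#  b24=1 t=0,i=1
  #.###|#  b23=1 t=0,i=12
  #.##.|#  b22=1 t=0,i=9
  #.#.#|.  b21=0 t=3,i=12
  #.#..|#  b20=1 t=1,i=12
  #..##|#  b19=1 t=4,i=12
  #..#.|.  b18=0 t=1,i=0
  #...#|.  b17=0 t=0,i=2
  #....|#  b16=1 t=1,i=6
  .####|.  b15=0 t=0,i=5
  .###.|.  b14=0 t=0,i=13
  .##.#|#  b13=1 t=0,i=10
  .##..|#  b12=1 t=4,i=0
  .#.##|.  b11=0 t=3,i=5
  .#.#.|#  b10=1 t=3,i=13
  .#..#|.  b9=0 t=1,i=2
  .#...|.  b8=0 t=1,i=5
  ..###|#  b7=1 t=0,i=4
  ..##.|#  b6=1 t=1,i=9
  ..#.#|.  b5=0 t=3,i=4
  ..#..|.  b4=0 t=1,i=1
  ...##|.  b3=0 t=0,i=3
  ...#.|.  b2=0 t=3,i=3
  ....#|#  b1=1 t=1,i=7
  .....|.  b0=0 t=2,i=1
  bits 00000011110110010011010011000010 = 64566466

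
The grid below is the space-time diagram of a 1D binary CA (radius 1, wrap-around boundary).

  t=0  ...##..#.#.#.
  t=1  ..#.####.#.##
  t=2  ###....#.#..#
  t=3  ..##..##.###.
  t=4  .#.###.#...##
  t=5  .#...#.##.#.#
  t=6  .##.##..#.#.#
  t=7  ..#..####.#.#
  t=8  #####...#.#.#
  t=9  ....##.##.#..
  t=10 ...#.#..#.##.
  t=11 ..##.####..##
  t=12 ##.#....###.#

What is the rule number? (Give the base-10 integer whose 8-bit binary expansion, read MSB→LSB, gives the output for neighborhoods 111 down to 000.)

  nb ###: next=.  (t=1,i=5, bit7=0)
  nb ##.: next=#  (t=0,i=4, bit6=1)
  nb #.#: next=.  (t=0,i=8, bit5=0)
  nb #..: next=#  (t=0,i=5, bit4=1)
  nb .##: next=.  (t=0,i=3, bit3=0)
  nb .#.: next=#  (t=0,i=7, bit2=1)
  nb ..#: next=#  (t=0,i=2, bit1=1)
  nb ...: next=.  (t=0,i=0, bit0=0)
  bits 01010110 = 86

86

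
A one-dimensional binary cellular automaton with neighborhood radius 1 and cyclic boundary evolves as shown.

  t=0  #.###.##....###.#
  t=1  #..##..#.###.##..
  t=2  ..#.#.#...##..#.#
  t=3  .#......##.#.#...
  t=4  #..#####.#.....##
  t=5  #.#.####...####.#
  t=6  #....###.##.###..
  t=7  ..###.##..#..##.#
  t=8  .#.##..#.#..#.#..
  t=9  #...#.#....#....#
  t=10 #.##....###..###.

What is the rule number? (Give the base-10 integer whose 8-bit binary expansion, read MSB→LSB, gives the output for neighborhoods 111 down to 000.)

  ###|#  b7=1 t=0,i=3
  ##.|#  b6=1 t=0,i=0
  #.#|.  b5=0 t=0,i=1
  #..|.  b4=0 t=0,i=8
  .##|.  b3=0 t=0,i=2
  .#.|.  b2=0 t=1,i=0
  ..#|#  b1=1 t=0,i=11
  ...|#  b0=1 t=0,i=9
  bits 11000011 = 195

195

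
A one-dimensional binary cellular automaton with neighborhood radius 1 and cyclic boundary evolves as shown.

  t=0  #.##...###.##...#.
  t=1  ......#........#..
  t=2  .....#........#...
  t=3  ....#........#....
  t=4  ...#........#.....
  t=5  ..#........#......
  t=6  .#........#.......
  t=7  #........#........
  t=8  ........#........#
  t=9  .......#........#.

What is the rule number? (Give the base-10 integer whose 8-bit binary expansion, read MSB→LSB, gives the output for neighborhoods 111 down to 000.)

2

  [7] ### => .  t=0,i=8
  [6] ##. => .  t=0,i=3
  [5] #.# => .  t=0,i=1
  [4] #.. => .  t=0,i=4
  [3] .## => .  t=0,i=2
  [2] .#. => .  t=0,i=0
  [1] ..# => #  t=0,i=6
  [0] ... => .  t=0,i=5
  bits 00000010 = 2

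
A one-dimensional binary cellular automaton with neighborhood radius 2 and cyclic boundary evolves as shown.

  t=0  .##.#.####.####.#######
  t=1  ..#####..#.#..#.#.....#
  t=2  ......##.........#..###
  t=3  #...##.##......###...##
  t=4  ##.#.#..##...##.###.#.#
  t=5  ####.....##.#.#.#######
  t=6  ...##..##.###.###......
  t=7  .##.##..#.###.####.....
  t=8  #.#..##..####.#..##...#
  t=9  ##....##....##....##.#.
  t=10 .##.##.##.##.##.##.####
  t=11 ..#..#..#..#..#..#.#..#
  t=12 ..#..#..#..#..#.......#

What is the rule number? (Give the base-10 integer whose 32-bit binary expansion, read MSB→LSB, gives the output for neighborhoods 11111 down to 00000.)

933263646

  nb #####: next=.  (t=0,i=18, bit31=0)
  nb ####.: next=.  (t=0,i=8, bit30=0)
  nb ###.#: next=#  (t=0,i=9, bit29=1)
  nb ###..: next=#  (t=1,i=6, bit28=1)
  nb ##.##: next=.  (t=0,i=0, bit27=0)
  nb ##.#.: next=#  (t=0,i=3, bit26=1)
  nb ##..#: next=#  (t=1,i=7, bit25=1)
  nb ##...: next=#  (t=2,i=0, bit24=1)
  nb #.###: next=#  (t=0,i=6, bit23=1)
  nb #.##.: next=.  (t=0,i=1, bit22=0)
  nb #.#.#: next=#  (t=0,i=4, bit21=1)
  nb #.#..: next=.  (t=1,i=11, bit20=0)
  nb #..##: next=.  (t=1,i=1, bit19=0)
  nb #..#.: next=.  (t=1,i=8, bit18=0)
  nb #...#: next=.  (t=3,i=2, bit17=0)
  nb #....: next=.  (t=1,i=18, bit16=0)
  nb .####: next=.  (t=0,i=7, bit15=0)
  nb .###.: next=#  (t=2,i=21, bit14=1)
  nb .##.#: next=#  (t=0,i=2, bit13=1)
  nb .##..: next=#  (t=2,i=7, bit12=1)
  nb .#.##: next=#  (t=0,i=5, bit11=1)
  nb .#.#.: next=.  (t=1,i=10, bit10=0)
  nb .#..#: next=.  (t=1,i=0, bit9=0)
  nb .#...: next=#  (t=1,i=17, bit8=1)
  nb ..###: next=.  (t=1,i=2, bit7=0)
  nb ..##.: next=.  (t=2,i=6, bit6=0)
  nb ..#.#: next=.  (t=1,i=9, bit5=0)
  nb ..#..: next=#  (t=1,i=22, bit4=1)
  nb ...##: next=#  (t=2,i=5, bit3=1)
  nb ...#.: next=#  (t=1,i=21, bit2=1)
  nb ....#: next=#  (t=1,i=20, bit1=1)
  nb .....: next=.  (t=1,i=19, bit0=0)
  bits 00110111101000000111100100011110 = 933263646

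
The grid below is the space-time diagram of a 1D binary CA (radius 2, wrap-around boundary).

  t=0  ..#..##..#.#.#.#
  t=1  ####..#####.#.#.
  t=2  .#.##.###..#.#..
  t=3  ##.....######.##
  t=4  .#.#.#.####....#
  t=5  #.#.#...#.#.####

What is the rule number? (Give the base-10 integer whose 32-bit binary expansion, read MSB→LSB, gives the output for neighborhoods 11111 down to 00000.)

  #####|#  b31=1 t=1,i=8
  ####.|.  b30=0 t=1,i=2
  ###.#|.  b29=0 t=1,i=10
  ###..|#  b28=1 t=1,i=3
  ##.##|.  b27=0 t=2,i=5
  ##.#.|#  b26=1 t=1,i=11
  ##..#|#  b25=1 t=0,i=7
  ##...|.  b24=0 t=3,i=2
  #.###|.  b23=0 t=1,i=0
  #.##.|.  b22=0 t=2,i=3
  #.#.#|.  b21=0 t=0,i=11
  #.#..|.  b20=0 t=0,i=15
  #..##|.  b19=0 t=0,i=4
  #..#.|#  b18=1 t=0,i=1
  #...#|#  b17=1 t=2,i=15
  #....|#  b16=1 t=3,i=3
  .####|#  b15=1 t=1,i=1
  .###.|#  b14=1 t=2,i=7
  .##.#|.  b13=0 t=2,i=4
  .##..|#  b12=1 t=0,i=6
  .#.##|.  b11=0 t=1,i=15
  .#.#.|#  b10=1 t=0,i=10
  .#..#|#  b9=1 t=0,i=0
  .#...|#  b8=1 t=2,i=14
  ..###|#  b7=1 t=1,i=6
  ..##.|.  b6=0 t=0,i=5
  ..#.#|#  b5=1 t=0,i=9
  ..#..|#  b4=1 t=0,i=2
  ...##|.  b3=0 t=3,i=6
  ...#.|#  b2=1 t=2,i=0
  ....#|#  b1=1 t=3,i=5
  .....|.  b0=0 t=3,i=4
  bits 10010110000001111101011110110110 = 2517096374

2517096374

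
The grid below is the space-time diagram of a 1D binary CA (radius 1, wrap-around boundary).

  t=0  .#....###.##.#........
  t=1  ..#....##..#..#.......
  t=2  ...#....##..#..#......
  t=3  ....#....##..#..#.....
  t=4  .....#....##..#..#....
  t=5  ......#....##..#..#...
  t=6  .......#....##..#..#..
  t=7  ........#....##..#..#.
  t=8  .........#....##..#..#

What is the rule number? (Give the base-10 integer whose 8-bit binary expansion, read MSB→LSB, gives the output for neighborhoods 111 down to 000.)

  [7] ### => #  t=0,i=7
  [6] ##. => #  t=0,i=8
  [5] #.# => .  t=0,i=9
  [4] #.. => #  t=0,i=2
  [3] .## => .  t=0,i=6
  [2] .#. => .  t=0,i=1
  [1] ..# => .  t=0,i=0
  [0] ... => .  t=0,i=3
  bits 11010000 = 208

208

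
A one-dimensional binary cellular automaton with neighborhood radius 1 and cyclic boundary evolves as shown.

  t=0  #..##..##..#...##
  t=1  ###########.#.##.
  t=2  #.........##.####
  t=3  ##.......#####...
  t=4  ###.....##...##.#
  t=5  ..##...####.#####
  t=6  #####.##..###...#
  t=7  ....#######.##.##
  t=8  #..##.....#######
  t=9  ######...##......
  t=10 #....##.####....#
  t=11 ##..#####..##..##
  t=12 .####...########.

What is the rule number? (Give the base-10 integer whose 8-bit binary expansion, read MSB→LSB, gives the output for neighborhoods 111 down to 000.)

  ###|.  b7=0 t=0,i=16
  ##.|#  b6=1 t=0,i=0
  #.#|#  b5=1 t=1,i=11
  #..|#  b4=1 t=0,i=1
  .##|#  b3=1 t=0,i=3
  .#.|.  b2=0 t=0,i=11
  ..#|#  b1=1 t=0,i=2
  ...|.  b0=0 t=0,i=13
  bits 01111010 = 122

122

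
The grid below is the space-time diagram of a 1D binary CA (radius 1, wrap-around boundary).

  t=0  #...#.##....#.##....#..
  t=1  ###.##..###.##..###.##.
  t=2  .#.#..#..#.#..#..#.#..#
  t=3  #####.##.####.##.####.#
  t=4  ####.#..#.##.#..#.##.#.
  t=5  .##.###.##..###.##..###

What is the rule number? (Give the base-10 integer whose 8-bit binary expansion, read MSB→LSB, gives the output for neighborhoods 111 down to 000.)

181

  ###|#  b7=1 t=1,i=1
  ##.|.  b6=0 t=0,i=7
  #.#|#  b5=1 t=0,i=5
  #..|#  b4=1 t=0,i=1
  .##|.  b3=0 t=0,i=6
  .#.|#  b2=1 t=0,i=0
  ..#|.  b1=0 t=0,i=3
  ...|#  b0=1 t=0,i=2
  bits 10110101 = 181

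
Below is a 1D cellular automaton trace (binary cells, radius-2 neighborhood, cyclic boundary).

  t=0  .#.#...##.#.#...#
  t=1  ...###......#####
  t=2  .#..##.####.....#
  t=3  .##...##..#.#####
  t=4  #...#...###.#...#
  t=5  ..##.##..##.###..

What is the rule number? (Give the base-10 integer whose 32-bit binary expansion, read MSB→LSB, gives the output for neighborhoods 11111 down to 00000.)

  [31] ##### => .  t=1,i=14
  [30] ####. => .  t=1,i=15
  [29] ###.# => #  t=3,i=16
  [28] ###.. => #  t=1,i=5
  [27] ##.## => #  t=2,i=6
  [26] ##.#. => .  t=0,i=9
  [25] ##..# => #  t=3,i=8
  [24] ##... => .  t=1,i=0
  [23] #.### => #  t=2,i=7
  [22] #.##. => .  t=3,i=1
  [21] #.#.# => .  t=0,i=1
  [20] #.#.. => #  t=0,i=3
  [19] #..## => .  t=2,i=3
  [18] #..#. => #  t=3,i=9
  [17] #...# => #  t=0,i=5
  [16] #.... => #  t=1,i=7
  [15] .#### => .  t=1,i=13
  [14] .###. => #  t=1,i=4
  [13] .##.# => .  t=0,i=8
  [12] .##.. => .  t=3,i=2
  [11] .#.## => .  t=3,i=11
  [10] .#.#. => .  t=0,i=0
  [9] .#..# => #  t=2,i=2
  [8] .#... => #  t=0,i=4
  [7] ..### => .  t=1,i=3
  [6] ..##. => .  t=0,i=7
  [5] ..#.# => #  t=0,i=16
  [4] ..#.. => .  t=4,i=4
  [3] ...## => .  t=0,i=6
  [2] ...#. => #  t=0,i=15
  [1] ....# => #  t=1,i=10
  [0] ..... => #  t=1,i=8
  bits 00111010100101110100001100100111 = 982991655

982991655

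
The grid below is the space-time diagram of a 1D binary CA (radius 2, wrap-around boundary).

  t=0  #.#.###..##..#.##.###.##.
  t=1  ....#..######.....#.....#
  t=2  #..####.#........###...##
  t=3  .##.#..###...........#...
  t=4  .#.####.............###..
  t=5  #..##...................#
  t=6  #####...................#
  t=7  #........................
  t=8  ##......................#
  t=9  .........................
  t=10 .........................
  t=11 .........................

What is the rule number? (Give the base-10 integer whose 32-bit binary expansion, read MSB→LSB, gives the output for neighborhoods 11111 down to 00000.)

111055700

  #####|.  b31=0 t=1,i=9
  ####.|.  b30=0 t=1,i=11
  ###.#|.  b29=0 t=0,i=20
  ###..|.  b28=0 t=0,i=6
  ##.##|.  b27=0 t=0,i=17
  ##.#.|#  b26=1 t=0,i=24
  ##..#|#  b25=1 t=0,i=7
  ##...|.  b24=0 t=1,i=13
  #.###|#  b23=1 t=0,i=4
  #.##.|.  b22=0 t=0,i=15
  #.#.#|.  b21=0 t=0,i=0
  #.#..|#  b20=1 t=2,i=8
  #..##|#  b19=1 t=0,i=8
  #..#.|#  b18=1 t=0,i=12
  #...#|#  b17=1 t=2,i=21
  #....|.  b16=0 t=1,i=1
  .####|#  b15=1 t=1,i=8
  .###.|.  b14=0 t=0,i=5
  .##.#|.  b13=0 t=0,i=16
  .##..|#  b12=1 t=0,i=10
  .#.##|.  b11=0 t=0,i=3
  .#.#.|.  b10=0 t=0,i=1
  .#..#|#  b9=1 t=1,i=5
  .#...|#  b8=1 t=1,i=0
  ..###|.  b7=0 t=1,i=7
  ..##.|#  b6=1 t=0,i=9
  ..#.#|.  b5=0 t=0,i=13
  ..#..|#  b4=1 t=1,i=4
  ...##|.  b3=0 t=2,i=16
  ...#.|#  b2=1 t=1,i=3
  ....#|.  b1=0 t=1,i=2
  .....|.  b0=0 t=1,i=15
  bits 00000110100111101001001101010100 = 111055700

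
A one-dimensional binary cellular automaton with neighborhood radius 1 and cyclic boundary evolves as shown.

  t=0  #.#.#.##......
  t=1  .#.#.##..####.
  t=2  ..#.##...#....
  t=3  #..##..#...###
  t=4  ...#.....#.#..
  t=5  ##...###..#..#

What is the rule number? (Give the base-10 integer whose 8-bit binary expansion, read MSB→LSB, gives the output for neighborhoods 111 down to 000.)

41

  nb ###: next=.  (t=1,i=10, bit7=0)
  nb ##.: next=.  (t=0,i=7, bit6=0)
  nb #.#: next=#  (t=0,i=1, bit5=1)
  nb #..: next=.  (t=0,i=8, bit4=0)
  nb .##: next=#  (t=0,i=6, bit3=1)
  nb .#.: next=.  (t=0,i=0, bit2=0)
  nb ..#: next=.  (t=0,i=13, bit1=0)
  nb ...: next=#  (t=0,i=9, bit0=1)
  bits 00101001 = 41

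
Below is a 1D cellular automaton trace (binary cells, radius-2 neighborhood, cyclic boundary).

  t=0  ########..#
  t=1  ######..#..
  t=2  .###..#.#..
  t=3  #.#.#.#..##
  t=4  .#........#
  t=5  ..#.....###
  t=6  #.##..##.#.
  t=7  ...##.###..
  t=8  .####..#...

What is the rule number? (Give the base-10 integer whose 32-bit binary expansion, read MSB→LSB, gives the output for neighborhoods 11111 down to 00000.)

  [31] ##### => #  t=0,i=1
  [30] ####. => .  t=0,i=6
  [29] ###.# => .  t=3,i=0
  [28] ###.. => .  t=0,i=7
  [27] ##.## => .  t=7,i=5
  [26] ##.#. => #  t=3,i=1
  [25] ##..# => #  t=0,i=8
  [24] ##... => .  t=7,i=9
  [23] #.### => .  t=7,i=6
  [22] #.##. => .  t=6,i=2
  [21] #.#.# => .  t=3,i=2
  [20] #.#.. => .  t=2,i=8
  [19] #..## => .  t=0,i=9
  [18] #..#. => .  t=1,i=7
  [17] #...# => #  t=2,i=10
  [16] #.... => .  t=4,i=3
  [15] .#### => #  t=0,i=0
  [14] .###. => #  t=2,i=2
  [13] .##.# => #  t=6,i=7
  [12] .##.. => #  t=6,i=3
  [11] .#.## => .  t=6,i=1
  [10] .#.#. => .  t=2,i=7
  [9] .#..# => .  t=1,i=9
  [8] .#... => #  t=2,i=9
  [7] ..### => .  t=0,i=10
  [6] ..##. => #  t=6,i=6
  [5] ..#.# => #  t=2,i=6
  [4] ..#.. => #  t=1,i=8
  [3] ...## => #  t=2,i=0
  [2] ...#. => #  t=4,i=9
  [1] ....# => #  t=4,i=8
  [0] ..... => .  t=4,i=4
  bits 10000110000000101111000101111110 = 2248339838

2248339838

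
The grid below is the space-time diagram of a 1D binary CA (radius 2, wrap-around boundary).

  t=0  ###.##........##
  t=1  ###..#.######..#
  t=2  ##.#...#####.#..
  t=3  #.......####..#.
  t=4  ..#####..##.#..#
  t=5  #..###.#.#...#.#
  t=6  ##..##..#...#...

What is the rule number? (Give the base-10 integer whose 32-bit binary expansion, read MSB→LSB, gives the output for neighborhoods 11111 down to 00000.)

  nb #####: next=#  (t=0,i=0, bit31=1)
  nb ####.: next=#  (t=0,i=1, bit30=1)
  nb ###.#: next=#  (t=0,i=2, bit29=1)
  nb ###..: next=.  (t=1,i=2, bit28=0)
  nb ##.##: next=.  (t=0,i=3, bit27=0)
  nb ##.#.: next=.  (t=2,i=2, bit26=0)
  nb ##..#: next=#  (t=1,i=3, bit25=1)
  nb ##...: next=.  (t=0,i=6, bit24=0)
  nb #.###: next=#  (t=1,i=7, bit23=1)
  nb #.##.: next=.  (t=0,i=4, bit22=0)
  nb #.#.#: next=.  (t=5,i=7, bit21=0)
  nb #.#..: next=.  (t=2,i=3, bit20=0)
  nb #..##: next=.  (t=1,i=14, bit19=0)
  nb #..#.: next=.  (t=1,i=4, bit18=0)
  nb #...#: next=.  (t=2,i=5, bit17=0)
  nb #....: next=#  (t=0,i=7, bit16=1)
  nb .####: next=#  (t=0,i=15, bit15=1)
  nb .###.: next=#  (t=5,i=4, bit14=1)
  nb .##.#: next=.  (t=2,i=1, bit13=0)
  nb .##..: next=#  (t=0,i=5, bit12=1)
  nb .#.##: next=.  (t=1,i=6, bit11=0)
  nb .#.#.: next=#  (t=3,i=15, bit10=1)
  nb .#..#: next=#  (t=2,i=14, bit9=1)
  nb .#...: next=.  (t=2,i=4, bit8=0)
  nb ..###: next=.  (t=0,i=14, bit7=0)
  nb ..##.: next=#  (t=2,i=0, bit6=1)
  nb ..#.#: next=.  (t=1,i=5, bit5=0)
  nb ..#..: next=#  (t=4,i=15, bit4=1)
  nb ...##: next=.  (t=0,i=13, bit3=0)
  nb ...#.: next=#  (t=5,i=12, bit2=1)
  nb ....#: next=#  (t=0,i=12, bit1=1)
  nb .....: next=#  (t=0,i=8, bit0=1)
  bits 11100010100000011101011001010111 = 3800159831

3800159831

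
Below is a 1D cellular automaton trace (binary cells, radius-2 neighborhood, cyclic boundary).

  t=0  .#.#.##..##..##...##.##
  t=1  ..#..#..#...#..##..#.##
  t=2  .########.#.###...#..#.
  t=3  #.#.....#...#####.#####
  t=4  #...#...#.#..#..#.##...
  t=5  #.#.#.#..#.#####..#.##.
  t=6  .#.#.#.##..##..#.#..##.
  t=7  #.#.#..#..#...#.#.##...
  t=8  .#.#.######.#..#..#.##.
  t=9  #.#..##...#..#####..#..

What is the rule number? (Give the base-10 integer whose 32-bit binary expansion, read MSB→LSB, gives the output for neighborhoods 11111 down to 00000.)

  #####|.  b31=0 t=2,i=3
  ####.|.  b30=0 t=2,i=7
  ###.#|#  b29=1 t=2,i=8
  ###..|#  b28=1 t=2,i=14
  ##.##|.  b27=0 t=0,i=20
  ##.#.|.  b26=0 t=0,i=0
  ##..#|.  b25=0 t=0,i=7
  ##...|#  b24=1 t=0,i=15
  #.###|#  b23=1 t=2,i=12
  #.##.|#  b22=1 t=0,i=5
  #.#.#|.  b21=0 t=0,i=1
  #.#..|.  b20=0 t=3,i=2
  #..##|#  b19=1 t=0,i=8
  #..#.|#  b18=1 t=1,i=1
  #...#|#  b17=1 t=0,i=16
  #....|#  b16=1 t=3,i=4
  .####|#  b15=1 t=2,i=2
  .###.|#  b14=1 t=2,i=13
  .##.#|#  b13=1 t=0,i=19
  .##..|.  b12=0 t=0,i=6
  .#.##|.  b11=0 t=0,i=4
  .#.#.|#  b10=1 t=0,i=2
  .#..#|#  b9=1 t=1,i=3
  .#...|.  b8=0 t=1,i=9
  ..###|.  b7=0 t=2,i=1
  ..##.|.  b6=0 t=0,i=9
  ..#.#|.  b5=0 t=1,i=19
  ..#..|#  b4=1 t=1,i=2
  ...##|.  b3=0 t=0,i=17
  ...#.|.  b2=0 t=1,i=11
  ....#|.  b1=0 t=3,i=6
  .....|.  b0=0 t=3,i=5
  bits 00110001110011111110011000010000 = 835708432

835708432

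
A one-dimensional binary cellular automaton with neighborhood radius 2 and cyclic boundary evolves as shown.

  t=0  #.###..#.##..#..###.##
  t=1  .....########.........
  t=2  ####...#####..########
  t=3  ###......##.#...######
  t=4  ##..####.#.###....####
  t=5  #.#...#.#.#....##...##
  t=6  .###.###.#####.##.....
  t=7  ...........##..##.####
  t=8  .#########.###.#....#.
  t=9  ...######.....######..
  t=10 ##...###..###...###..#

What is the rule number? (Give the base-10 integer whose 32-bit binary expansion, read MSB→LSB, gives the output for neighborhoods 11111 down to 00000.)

  [31] ##### => #  t=1,i=7
  [30] ####. => #  t=1,i=11
  [29] ###.# => .  t=0,i=0
  [28] ###.. => .  t=0,i=4
  [27] ##.## => .  t=0,i=1
  [26] ##.#. => #  t=3,i=11
  [25] ##..# => #  t=0,i=5
  [24] ##... => .  t=1,i=13
  [23] #.### => .  t=0,i=2
  [22] #.##. => #  t=0,i=9
  [21] #.#.# => .  t=4,i=9
  [20] #.#.. => #  t=3,i=12
  [19] #..## => .  t=0,i=15
  [18] #..#. => #  t=0,i=6
  [17] #...# => .  t=2,i=5
  [16] #.... => #  t=1,i=14
  [15] .#### => .  t=1,i=6
  [14] .###. => .  t=0,i=3
  [13] .##.# => .  t=3,i=10
  [12] .##.. => #  t=0,i=10
  [11] .#.## => #  t=0,i=8
  [10] .#.#. => #  t=5,i=7
  [9] .#..# => .  t=0,i=14
  [8] .#... => #  t=3,i=13
  [7] ..### => .  t=0,i=16
  [6] ..##. => #  t=3,i=9
  [5] ..#.# => #  t=0,i=7
  [4] ..#.. => .  t=0,i=13
  [3] ...## => .  t=1,i=4
  [2] ...#. => #  t=5,i=5
  [1] ....# => #  t=1,i=3
  [0] ..... => #  t=1,i=0
  bits 11000110010101010001110101100111 = 3327466855

3327466855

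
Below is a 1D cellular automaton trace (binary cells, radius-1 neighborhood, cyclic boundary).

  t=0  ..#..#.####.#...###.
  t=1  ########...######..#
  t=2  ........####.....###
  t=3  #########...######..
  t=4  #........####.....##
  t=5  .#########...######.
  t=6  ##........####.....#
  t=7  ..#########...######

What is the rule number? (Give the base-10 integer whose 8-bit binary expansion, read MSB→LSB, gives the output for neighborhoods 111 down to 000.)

  nb ###: next=.  (t=0,i=8, bit7=0)
  nb ##.: next=.  (t=0,i=10, bit6=0)
  nb #.#: next=#  (t=0,i=6, bit5=1)
  nb #..: next=#  (t=0,i=3, bit4=1)
  nb .##: next=#  (t=0,i=7, bit3=1)
  nb .#.: next=#  (t=0,i=2, bit2=1)
  nb ..#: next=#  (t=0,i=1, bit1=1)
  nb ...: next=#  (t=0,i=0, bit0=1)
  bits 00111111 = 63

63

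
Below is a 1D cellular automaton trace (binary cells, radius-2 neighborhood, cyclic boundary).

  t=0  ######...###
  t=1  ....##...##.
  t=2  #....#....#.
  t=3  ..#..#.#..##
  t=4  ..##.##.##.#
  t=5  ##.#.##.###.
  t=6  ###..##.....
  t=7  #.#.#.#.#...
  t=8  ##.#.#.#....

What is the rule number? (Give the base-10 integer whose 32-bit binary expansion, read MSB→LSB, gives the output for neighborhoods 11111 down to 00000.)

1414117040

  ##### -> .   bit 31 = 0  t=0,i=0
  ####. -> #   bit 30 = 1  t=0,i=4
  ###.# -> .   bit 29 = 0  t=5,i=10
  ###.. -> #   bit 28 = 1  t=0,i=5
  ##.## -> .   bit 27 = 0  t=4,i=4
  ##.#. -> #   bit 26 = 1  t=4,i=10
  ##..# -> .   bit 25 = 0  t=3,i=0
  ##... -> .   bit 24 = 0  t=0,i=6
  #.### -> .   bit 23 = 0  t=5,i=8
  #.##. -> #   bit 22 = 1  t=4,i=5
  #.#.# -> .   bit 21 = 0  t=5,i=3
  #.#.. -> .   bit 20 = 0  t=2,i=0
  #..## -> #   bit 19 = 1  t=3,i=9
  #..#. -> .   bit 18 = 0  t=3,i=1
  #...# -> .   bit 17 = 0  t=0,i=7
  #.... -> #   bit 16 = 1  t=1,i=0
  .#### -> #   bit 15 = 1  t=0,i=10
  .###. -> .   bit 14 = 0  t=5,i=9
  .##.# -> #   bit 13 = 1  t=4,i=3
  .##.. -> #   bit 12 = 1  t=1,i=5
  .#.## -> .   bit 11 = 0  t=5,i=4
  .#.#. -> #   bit 10 = 1  t=2,i=11
  .#..# -> #   bit 9 = 1  t=3,i=3
  .#... -> .   bit 8 = 0  t=2,i=1
  ..### -> #   bit 7 = 1  t=0,i=9
  ..##. -> .   bit 6 = 0  t=1,i=4
  ..#.# -> #   bit 5 = 1  t=2,i=10
  ..#.. -> #   bit 4 = 1  t=2,i=5
  ...## -> .   bit 3 = 0  t=0,i=8
  ...#. -> .   bit 2 = 0  t=2,i=4
  ....# -> .   bit 1 = 0  t=1,i=2
  ..... -> .   bit 0 = 0  t=1,i=1
  bits 01010100010010011011011010110000 = 1414117040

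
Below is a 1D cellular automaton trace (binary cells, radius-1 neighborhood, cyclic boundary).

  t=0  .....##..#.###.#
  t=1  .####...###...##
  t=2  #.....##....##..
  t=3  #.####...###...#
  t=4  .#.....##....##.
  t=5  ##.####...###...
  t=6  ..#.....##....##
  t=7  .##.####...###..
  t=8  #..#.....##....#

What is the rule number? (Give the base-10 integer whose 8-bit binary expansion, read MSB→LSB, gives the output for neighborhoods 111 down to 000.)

  nb ###: next=.  (t=0,i=12, bit7=0)
  nb ##.: next=.  (t=0,i=6, bit6=0)
  nb #.#: next=#  (t=0,i=10, bit5=1)
  nb #..: next=.  (t=0,i=0, bit4=0)
  nb .##: next=.  (t=0,i=5, bit3=0)
  nb .#.: next=#  (t=0,i=9, bit2=1)
  nb ..#: next=#  (t=0,i=4, bit1=1)
  nb ...: next=#  (t=0,i=1, bit0=1)
  bits 00100111 = 39

39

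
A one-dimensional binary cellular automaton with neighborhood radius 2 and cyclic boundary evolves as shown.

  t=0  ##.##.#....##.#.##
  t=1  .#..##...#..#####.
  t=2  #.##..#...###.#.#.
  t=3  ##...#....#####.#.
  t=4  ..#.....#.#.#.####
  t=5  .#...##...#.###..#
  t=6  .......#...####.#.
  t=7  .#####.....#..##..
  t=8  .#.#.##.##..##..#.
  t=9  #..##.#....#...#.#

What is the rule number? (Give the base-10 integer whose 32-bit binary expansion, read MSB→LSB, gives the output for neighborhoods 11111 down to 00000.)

  nb #####: next=#  (t=1,i=14, bit31=1)
  nb ####.: next=.  (t=0,i=0, bit30=0)
  nb ###.#: next=#  (t=0,i=1, bit29=1)
  nb ###..: next=#  (t=1,i=16, bit28=1)
  nb ##.##: next=.  (t=0,i=2, bit27=0)
  nb ##.#.: next=#  (t=0,i=5, bit26=1)
  nb ##..#: next=.  (t=1,i=17, bit25=0)
  nb ##...: next=#  (t=1,i=6, bit24=1)
  nb #.###: next=#  (t=0,i=16, bit23=1)
  nb #.##.: next=.  (t=0,i=3, bit22=0)
  nb #.#.#: next=#  (t=0,i=14, bit21=1)
  nb #.#..: next=.  (t=0,i=6, bit20=0)
  nb #..##: next=#  (t=1,i=3, bit19=1)
  nb #..#.: next=#  (t=1,i=0, bit18=1)
  nb #...#: next=.  (t=1,i=7, bit17=0)
  nb #....: next=.  (t=0,i=8, bit16=0)
  nb .####: next=.  (t=0,i=17, bit15=0)
  nb .###.: next=#  (t=2,i=11, bit14=1)
  nb .##.#: next=#  (t=0,i=4, bit13=1)
  nb .##..: next=.  (t=1,i=5, bit12=0)
  nb .#.##: next=#  (t=0,i=15, bit11=1)
  nb .#.#.: next=.  (t=2,i=15, bit10=0)
  nb .#..#: next=#  (t=1,i=2, bit9=1)
  nb .#...: next=.  (t=0,i=7, bit8=0)
  nb ..###: next=#  (t=1,i=12, bit7=1)
  nb ..##.: next=.  (t=0,i=11, bit6=0)
  nb ..#.#: next=.  (t=4,i=8, bit5=0)
  nb ..#..: next=.  (t=1,i=1, bit4=0)
  nb ...##: next=.  (t=0,i=10, bit3=0)
  nb ...#.: next=.  (t=1,i=8, bit2=0)
  nb ....#: next=#  (t=0,i=9, bit1=1)
  nb .....: next=#  (t=4,i=5, bit0=1)
  bits 10110101101011000110101010000011 = 3047975555

3047975555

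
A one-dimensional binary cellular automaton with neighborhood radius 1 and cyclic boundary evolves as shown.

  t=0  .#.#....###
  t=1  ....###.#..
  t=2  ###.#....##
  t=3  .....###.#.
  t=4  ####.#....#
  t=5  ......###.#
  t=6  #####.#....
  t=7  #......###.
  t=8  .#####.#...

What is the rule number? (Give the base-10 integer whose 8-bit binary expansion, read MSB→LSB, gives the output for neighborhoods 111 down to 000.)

25

  [7] ### => .  t=0,i=9
  [6] ##. => .  t=0,i=10
  [5] #.# => .  t=0,i=0
  [4] #.. => #  t=0,i=4
  [3] .## => #  t=0,i=8
  [2] .#. => .  t=0,i=1
  [1] ..# => .  t=0,i=7
  [0] ... => #  t=0,i=5
  bits 00011001 = 25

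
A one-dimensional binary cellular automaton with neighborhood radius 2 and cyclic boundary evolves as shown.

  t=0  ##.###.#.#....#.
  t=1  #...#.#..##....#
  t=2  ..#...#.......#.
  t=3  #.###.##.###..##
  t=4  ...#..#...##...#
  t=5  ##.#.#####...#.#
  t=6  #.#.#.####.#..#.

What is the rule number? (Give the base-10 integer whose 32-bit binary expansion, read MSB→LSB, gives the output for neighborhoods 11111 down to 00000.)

  [31] ##### => #  t=5,i=7
  [30] ####. => #  t=5,i=8
  [29] ###.# => .  t=0,i=5
  [28] ###.. => #  t=3,i=11
  [27] ##.## => .  t=0,i=2
  [26] ##.#. => #  t=0,i=6
  [25] ##..# => .  t=3,i=12
  [24] ##... => .  t=1,i=1
  [23] #.### => .  t=0,i=3
  [22] #.##. => #  t=0,i=0
  [21] #.#.# => .  t=0,i=7
  [20] #.#.. => #  t=0,i=9
  [19] #..## => .  t=1,i=8
  [18] #..#. => #  t=4,i=5
  [17] #...# => #  t=1,i=2
  [16] #.... => .  t=0,i=11
  [15] .#### => #  t=5,i=6
  [14] .###. => #  t=0,i=4
  [13] .##.# => .  t=0,i=1
  [12] .##.. => .  t=1,i=0
  [11] .#.## => #  t=0,i=15
  [10] .#.#. => .  t=0,i=8
  [9] .#..# => .  t=1,i=7
  [8] .#... => #  t=0,i=10
  [7] ..### => .  t=3,i=14
  [6] ..##. => .  t=1,i=9
  [5] ..#.# => .  t=0,i=14
  [4] ..#.. => #  t=2,i=2
  [3] ...## => #  t=1,i=14
  [2] ...#. => .  t=0,i=13
  [1] ....# => .  t=0,i=12
  [0] ..... => #  t=2,i=9
  bits 11010100010101101100100100011001 = 3562457369

3562457369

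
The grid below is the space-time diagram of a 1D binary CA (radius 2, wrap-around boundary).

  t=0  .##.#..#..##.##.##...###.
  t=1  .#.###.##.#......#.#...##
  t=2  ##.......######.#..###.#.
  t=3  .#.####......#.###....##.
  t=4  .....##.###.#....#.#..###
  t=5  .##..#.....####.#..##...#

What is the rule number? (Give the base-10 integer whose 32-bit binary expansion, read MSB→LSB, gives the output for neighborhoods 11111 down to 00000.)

1446187861

  [31] ##### => .  t=2,i=11
  [30] ####. => #  t=2,i=13
  [29] ###.# => .  t=1,i=5
  [28] ###.. => #  t=0,i=23
  [27] ##.## => .  t=0,i=12
  [26] ##.#. => #  t=0,i=3
  [25] ##..# => #  t=0,i=24
  [24] ##... => .  t=0,i=18
  [23] #.### => .  t=1,i=3
  [22] #.##. => .  t=0,i=13
  [21] #.#.# => #  t=1,i=1
  [20] #.#.. => #  t=0,i=4
  [19] #..## => .  t=0,i=0
  [18] #..#. => .  t=0,i=6
  [17] #...# => #  t=0,i=19
  [16] #.... => #  t=1,i=12
  [15] .#### => .  t=2,i=10
  [14] .###. => .  t=0,i=22
  [13] .##.# => .  t=0,i=2
  [12] .##.. => #  t=0,i=17
  [11] .#.## => .  t=1,i=2
  [10] .#.#. => .  t=1,i=18
  [9] .#..# => #  t=0,i=5
  [8] .#... => #  t=1,i=11
  [7] ..### => .  t=0,i=21
  [6] ..##. => #  t=0,i=1
  [5] ..#.# => .  t=1,i=17
  [4] ..#.. => #  t=0,i=7
  [3] ...## => .  t=0,i=20
  [2] ...#. => #  t=1,i=16
  [1] ....# => .  t=1,i=15
  [0] ..... => #  t=1,i=13
  bits 01010110001100110001001101010101 = 1446187861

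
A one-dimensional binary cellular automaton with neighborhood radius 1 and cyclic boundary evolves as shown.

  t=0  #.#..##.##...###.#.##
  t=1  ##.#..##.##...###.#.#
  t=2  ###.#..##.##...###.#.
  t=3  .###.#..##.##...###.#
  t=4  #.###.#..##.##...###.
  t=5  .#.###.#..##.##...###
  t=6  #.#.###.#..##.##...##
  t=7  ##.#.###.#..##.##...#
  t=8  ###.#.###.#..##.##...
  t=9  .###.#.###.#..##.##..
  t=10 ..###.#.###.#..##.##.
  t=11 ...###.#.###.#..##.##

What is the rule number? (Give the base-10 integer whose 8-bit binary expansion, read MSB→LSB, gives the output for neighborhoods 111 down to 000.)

  [7] ### => #  t=0,i=14
  [6] ##. => #  t=0,i=0
  [5] #.# => #  t=0,i=1
  [4] #.. => #  t=0,i=3
  [3] .## => .  t=0,i=5
  [2] .#. => .  t=0,i=2
  [1] ..# => .  t=0,i=4
  [0] ... => .  t=0,i=11
  bits 11110000 = 240

240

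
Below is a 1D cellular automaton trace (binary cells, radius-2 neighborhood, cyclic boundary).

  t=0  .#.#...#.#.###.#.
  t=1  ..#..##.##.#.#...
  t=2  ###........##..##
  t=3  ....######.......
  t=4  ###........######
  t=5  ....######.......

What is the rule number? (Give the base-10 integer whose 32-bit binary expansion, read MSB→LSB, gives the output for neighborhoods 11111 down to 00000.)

547554327

  #####|.  b31=0 t=2,i=0
  ####.|.  b30=0 t=2,i=1
  ###.#|#  b29=1 t=0,i=13
  ###..|.  b28=0 t=2,i=2
  ##.##|.  b27=0 t=1,i=7
  ##.#.|.  b26=0 t=0,i=14
  ##..#|.  b25=0 t=2,i=13
  ##...|.  b24=0 t=2,i=3
  #.###|#  b23=1 t=0,i=11
  #.##.|.  b22=0 t=1,i=8
  #.#.#|#  b21=1 t=0,i=9
  #.#..|.  b20=0 t=0,i=3
  #..##|.  b19=0 t=1,i=4
  #..#.|.  b18=0 t=0,i=0
  #...#|#  b17=1 t=0,i=5
  #....|#  b16=1 t=1,i=15
  .####|.  b15=0 t=2,i=16
  .###.|.  b14=0 t=0,i=12
  .##.#|.  b13=0 t=1,i=6
  .##..|.  b12=0 t=2,i=12
  .#.##|.  b11=0 t=0,i=10
  .#.#.|#  b10=1 t=0,i=2
  .#..#|.  b9=0 t=0,i=16
  .#...|.  b8=0 t=0,i=4
  ..###|.  b7=0 t=2,i=15
  ..##.|.  b6=0 t=1,i=5
  ..#.#|.  b5=0 t=0,i=1
  ..#..|#  b4=1 t=1,i=2
  ...##|.  b3=0 t=2,i=10
  ...#.|#  b2=1 t=0,i=6
  ....#|#  b1=1 t=1,i=0
  .....|#  b0=1 t=1,i=16
  bits 00100000101000110000010000010111 = 547554327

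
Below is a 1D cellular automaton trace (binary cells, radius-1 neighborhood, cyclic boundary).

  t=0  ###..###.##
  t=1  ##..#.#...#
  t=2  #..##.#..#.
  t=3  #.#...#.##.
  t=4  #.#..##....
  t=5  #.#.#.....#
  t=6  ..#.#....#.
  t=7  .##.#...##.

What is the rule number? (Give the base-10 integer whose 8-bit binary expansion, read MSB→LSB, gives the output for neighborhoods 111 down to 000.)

  [7] ### => #  t=0,i=0
  [6] ##. => .  t=0,i=2
  [5] #.# => .  t=0,i=8
  [4] #.. => .  t=0,i=3
  [3] .## => .  t=0,i=5
  [2] .#. => #  t=1,i=4
  [1] ..# => #  t=0,i=4
  [0] ... => .  t=1,i=8
  bits 10000110 = 134

134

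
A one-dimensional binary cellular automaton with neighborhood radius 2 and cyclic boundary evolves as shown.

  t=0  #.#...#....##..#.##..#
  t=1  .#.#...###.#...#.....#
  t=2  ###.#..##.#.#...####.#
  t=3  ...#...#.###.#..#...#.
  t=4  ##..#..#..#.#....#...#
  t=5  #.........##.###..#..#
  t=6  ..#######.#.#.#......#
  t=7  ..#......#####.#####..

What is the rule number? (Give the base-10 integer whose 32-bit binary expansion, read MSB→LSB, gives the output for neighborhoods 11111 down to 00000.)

  ##### -> .   bit 31 = 0  t=6,i=4
  ####. -> .   bit 30 = 0  t=2,i=1
  ###.# -> .   bit 29 = 0  t=1,i=9
  ###.. -> .   bit 28 = 0  t=4,i=1
  ##.## -> #   bit 27 = 1  t=2,i=20
  ##.#. -> #   bit 26 = 1  t=0,i=1
  ##..# -> .   bit 25 = 0  t=0,i=13
  ##... -> .   bit 24 = 0  t=5,i=1
  #.### -> .   bit 23 = 0  t=2,i=21
  #.##. -> .   bit 22 = 0  t=0,i=17
  #.#.# -> #   bit 21 = 1  t=1,i=1
  #.#.. -> .   bit 20 = 0  t=0,i=2
  #..## -> .   bit 19 = 0  t=0,i=20
  #..#. -> .   bit 18 = 0  t=0,i=14
  #...# -> .   bit 17 = 0  t=0,i=4
  #.... -> #   bit 16 = 1  t=0,i=8
  .#### -> .   bit 15 = 0  t=2,i=0
  .###. -> #   bit 14 = 1  t=1,i=8
  .##.# -> .   bit 13 = 0  t=0,i=0
  .##.. -> .   bit 12 = 0  t=0,i=12
  .#.## -> .   bit 11 = 0  t=0,i=16
  .#.#. -> #   bit 10 = 1  t=1,i=0
  .#..# -> .   bit 9 = 0  t=2,i=5
  .#... -> #   bit 8 = 1  t=0,i=3
  ..### -> #   bit 7 = 1  t=1,i=7
  ..##. -> #   bit 6 = 1  t=0,i=11
  ..#.# -> #   bit 5 = 1  t=0,i=15
  ..#.. -> .   bit 4 = 0  t=0,i=6
  ...## -> .   bit 3 = 0  t=0,i=10
  ...#. -> .   bit 2 = 0  t=0,i=5
  ....# -> #   bit 1 = 1  t=0,i=9
  ..... -> #   bit 0 = 1  t=1,i=18
  bits 00001100001000010100010111100011 = 203507171

203507171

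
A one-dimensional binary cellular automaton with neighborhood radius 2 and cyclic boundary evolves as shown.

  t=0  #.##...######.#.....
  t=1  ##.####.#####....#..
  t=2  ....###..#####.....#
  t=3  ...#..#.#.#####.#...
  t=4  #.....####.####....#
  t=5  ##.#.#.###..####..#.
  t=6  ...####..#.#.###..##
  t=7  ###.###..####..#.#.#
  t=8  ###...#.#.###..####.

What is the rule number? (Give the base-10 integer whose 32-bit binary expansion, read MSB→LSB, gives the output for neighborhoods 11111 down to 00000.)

4046101545

  nb #####: next=#  (t=0,i=9, bit31=1)
  nb ####.: next=#  (t=0,i=11, bit30=1)
  nb ###.#: next=#  (t=0,i=12, bit29=1)
  nb ###..: next=#  (t=1,i=12, bit28=1)
  nb ##.##: next=.  (t=1,i=2, bit27=0)
  nb ##.#.: next=.  (t=0,i=13, bit26=0)
  nb ##..#: next=.  (t=2,i=7, bit25=0)
  nb ##...: next=#  (t=0,i=4, bit24=1)
  nb #.###: next=.  (t=1,i=3, bit23=0)
  nb #.##.: next=.  (t=0,i=2, bit22=0)
  nb #.#.#: next=#  (t=3,i=8, bit21=1)
  nb #.#..: next=.  (t=0,i=14, bit20=0)
  nb #..##: next=#  (t=1,i=19, bit19=1)
  nb #..#.: next=.  (t=3,i=5, bit18=0)
  nb #...#: next=#  (t=0,i=5, bit17=1)
  nb #....: next=.  (t=0,i=16, bit16=0)
  nb .####: next=#  (t=0,i=8, bit15=1)
  nb .###.: next=.  (t=2,i=5, bit14=0)
  nb .##.#: next=.  (t=1,i=1, bit13=0)
  nb .##..: next=#  (t=0,i=3, bit12=1)
  nb .#.##: next=#  (t=0,i=1, bit11=1)
  nb .#.#.: next=#  (t=3,i=7, bit10=1)
  nb .#..#: next=.  (t=1,i=18, bit9=0)
  nb .#...: next=.  (t=0,i=15, bit8=0)
  nb ..###: next=.  (t=0,i=7, bit7=0)
  nb ..##.: next=.  (t=1,i=0, bit6=0)
  nb ..#.#: next=#  (t=0,i=0, bit5=1)
  nb ..#..: next=.  (t=1,i=17, bit4=0)
  nb ...##: next=#  (t=0,i=6, bit3=1)
  nb ...#.: next=.  (t=0,i=19, bit2=0)
  nb ....#: next=.  (t=0,i=18, bit1=0)
  nb .....: next=#  (t=0,i=17, bit0=1)
  bits 11110001001010101001110000101001 = 4046101545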